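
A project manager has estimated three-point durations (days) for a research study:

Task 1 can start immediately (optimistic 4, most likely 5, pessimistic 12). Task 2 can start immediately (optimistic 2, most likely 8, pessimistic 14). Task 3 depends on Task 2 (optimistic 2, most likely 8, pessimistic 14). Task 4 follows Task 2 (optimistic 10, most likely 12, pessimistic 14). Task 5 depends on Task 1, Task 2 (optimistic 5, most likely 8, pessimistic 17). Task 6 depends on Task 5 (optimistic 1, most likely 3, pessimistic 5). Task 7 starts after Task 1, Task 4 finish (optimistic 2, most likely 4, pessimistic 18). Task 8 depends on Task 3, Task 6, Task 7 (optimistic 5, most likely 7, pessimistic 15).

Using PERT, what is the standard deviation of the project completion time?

3.79 days

te_Task 1 = (4 + 4·5 + 12)/6 = 36/6 = 6; σ²_Task 1 = ((12−4)/6)² = 1.778
te_Task 2 = (2 + 4·8 + 14)/6 = 48/6 = 8; σ²_Task 2 = ((14−2)/6)² = 4.000
te_Task 3 = (2 + 4·8 + 14)/6 = 48/6 = 8; σ²_Task 3 = ((14−2)/6)² = 4.000
te_Task 4 = (10 + 4·12 + 14)/6 = 72/6 = 12; σ²_Task 4 = ((14−10)/6)² = 0.444
te_Task 5 = (5 + 4·8 + 17)/6 = 54/6 = 9; σ²_Task 5 = ((17−5)/6)² = 4.000
te_Task 6 = (1 + 4·3 + 5)/6 = 18/6 = 3; σ²_Task 6 = ((5−1)/6)² = 0.444
te_Task 7 = (2 + 4·4 + 18)/6 = 36/6 = 6; σ²_Task 7 = ((18−2)/6)² = 7.111
te_Task 8 = (5 + 4·7 + 15)/6 = 48/6 = 8; σ²_Task 8 = ((15−5)/6)² = 2.778

Forward pass:
ES_Task 1 = 0; EF_Task 1 = 6
ES_Task 2 = 0; EF_Task 2 = 8
ES_Task 3 = 8; EF_Task 3 = 8+8 = 16
ES_Task 4 = 8; EF_Task 4 = 8+12 = 20
ES_Task 5 = max(EF_Task 1=6, EF_Task 2=8) = 8; EF_Task 5 = 8+9 = 17
ES_Task 6 = 17; EF_Task 6 = 17+3 = 20
ES_Task 7 = max(EF_Task 1=6, EF_Task 4=20) = 20; EF_Task 7 = 20+6 = 26
ES_Task 8 = max(EF_Task 3=16, EF_Task 6=20, EF_Task 7=26) = 26; EF_Task 8 = 26+8 = 34
Expected project duration μ = 34 days. Critical path: Task 2 → Task 4 → Task 7 → Task 8.

Variance along critical path = 4.000 + 0.444 + 7.111 + 2.778 = 14.333
σ = √14.333 = 3.786 days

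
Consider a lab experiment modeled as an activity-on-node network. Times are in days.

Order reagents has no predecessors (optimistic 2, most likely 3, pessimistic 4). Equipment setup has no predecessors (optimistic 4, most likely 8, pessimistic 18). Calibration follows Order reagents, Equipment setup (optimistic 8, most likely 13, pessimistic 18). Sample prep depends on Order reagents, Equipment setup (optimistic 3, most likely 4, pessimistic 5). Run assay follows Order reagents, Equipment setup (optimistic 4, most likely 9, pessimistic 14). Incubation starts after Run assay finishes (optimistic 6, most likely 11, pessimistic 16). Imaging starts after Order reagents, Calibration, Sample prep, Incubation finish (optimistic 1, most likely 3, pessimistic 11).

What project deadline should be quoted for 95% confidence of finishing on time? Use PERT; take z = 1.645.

39.1 days

te_Order reagents = (2 + 4·3 + 4)/6 = 18/6 = 3; σ²_Order reagents = ((4−2)/6)² = 0.111
te_Equipment setup = (4 + 4·8 + 18)/6 = 54/6 = 9; σ²_Equipment setup = ((18−4)/6)² = 5.444
te_Calibration = (8 + 4·13 + 18)/6 = 78/6 = 13; σ²_Calibration = ((18−8)/6)² = 2.778
te_Sample prep = (3 + 4·4 + 5)/6 = 24/6 = 4; σ²_Sample prep = ((5−3)/6)² = 0.111
te_Run assay = (4 + 4·9 + 14)/6 = 54/6 = 9; σ²_Run assay = ((14−4)/6)² = 2.778
te_Incubation = (6 + 4·11 + 16)/6 = 66/6 = 11; σ²_Incubation = ((16−6)/6)² = 2.778
te_Imaging = (1 + 4·3 + 11)/6 = 24/6 = 4; σ²_Imaging = ((11−1)/6)² = 2.778

Forward pass:
ES_Order reagents = 0; EF_Order reagents = 3
ES_Equipment setup = 0; EF_Equipment setup = 9
ES_Calibration = max(EF_Order reagents=3, EF_Equipment setup=9) = 9; EF_Calibration = 9+13 = 22
ES_Sample prep = max(EF_Order reagents=3, EF_Equipment setup=9) = 9; EF_Sample prep = 9+4 = 13
ES_Run assay = max(EF_Order reagents=3, EF_Equipment setup=9) = 9; EF_Run assay = 9+9 = 18
ES_Incubation = 18; EF_Incubation = 18+11 = 29
ES_Imaging = max(EF_Order reagents=3, EF_Calibration=22, EF_Sample prep=13, EF_Incubation=29) = 29; EF_Imaging = 29+4 = 33
Expected project duration μ = 33 days. Critical path: Equipment setup → Run assay → Incubation → Imaging.

Variance along critical path = 5.444 + 2.778 + 2.778 + 2.778 = 13.778; σ = 3.712 days.
D = μ + z·σ = 33 + 1.645·3.712 = 39.1 days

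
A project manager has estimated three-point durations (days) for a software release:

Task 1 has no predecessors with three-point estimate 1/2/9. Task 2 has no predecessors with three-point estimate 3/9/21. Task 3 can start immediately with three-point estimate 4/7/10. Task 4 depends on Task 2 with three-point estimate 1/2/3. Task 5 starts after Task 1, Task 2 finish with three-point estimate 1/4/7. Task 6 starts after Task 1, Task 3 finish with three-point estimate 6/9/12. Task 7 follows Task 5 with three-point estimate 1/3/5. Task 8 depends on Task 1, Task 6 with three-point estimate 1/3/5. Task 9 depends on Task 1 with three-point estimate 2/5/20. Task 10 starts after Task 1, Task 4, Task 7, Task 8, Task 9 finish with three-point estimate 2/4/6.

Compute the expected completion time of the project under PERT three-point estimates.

23 days

te_Task 1 = (1 + 4·2 + 9)/6 = 18/6 = 3
te_Task 2 = (3 + 4·9 + 21)/6 = 60/6 = 10
te_Task 3 = (4 + 4·7 + 10)/6 = 42/6 = 7
te_Task 4 = (1 + 4·2 + 3)/6 = 12/6 = 2
te_Task 5 = (1 + 4·4 + 7)/6 = 24/6 = 4
te_Task 6 = (6 + 4·9 + 12)/6 = 54/6 = 9
te_Task 7 = (1 + 4·3 + 5)/6 = 18/6 = 3
te_Task 8 = (1 + 4·3 + 5)/6 = 18/6 = 3
te_Task 9 = (2 + 4·5 + 20)/6 = 42/6 = 7
te_Task 10 = (2 + 4·4 + 6)/6 = 24/6 = 4

Forward pass:
ES_Task 1 = 0; EF_Task 1 = 3
ES_Task 2 = 0; EF_Task 2 = 10
ES_Task 3 = 0; EF_Task 3 = 7
ES_Task 4 = 10; EF_Task 4 = 10+2 = 12
ES_Task 5 = max(EF_Task 1=3, EF_Task 2=10) = 10; EF_Task 5 = 10+4 = 14
ES_Task 6 = max(EF_Task 1=3, EF_Task 3=7) = 7; EF_Task 6 = 7+9 = 16
ES_Task 7 = 14; EF_Task 7 = 14+3 = 17
ES_Task 8 = max(EF_Task 1=3, EF_Task 6=16) = 16; EF_Task 8 = 16+3 = 19
ES_Task 9 = 3; EF_Task 9 = 3+7 = 10
ES_Task 10 = max(EF_Task 1=3, EF_Task 4=12, EF_Task 7=17, EF_Task 8=19, EF_Task 9=10) = 19; EF_Task 10 = 19+4 = 23
Expected project duration μ = 23 days. Critical path: Task 3 → Task 6 → Task 8 → Task 10.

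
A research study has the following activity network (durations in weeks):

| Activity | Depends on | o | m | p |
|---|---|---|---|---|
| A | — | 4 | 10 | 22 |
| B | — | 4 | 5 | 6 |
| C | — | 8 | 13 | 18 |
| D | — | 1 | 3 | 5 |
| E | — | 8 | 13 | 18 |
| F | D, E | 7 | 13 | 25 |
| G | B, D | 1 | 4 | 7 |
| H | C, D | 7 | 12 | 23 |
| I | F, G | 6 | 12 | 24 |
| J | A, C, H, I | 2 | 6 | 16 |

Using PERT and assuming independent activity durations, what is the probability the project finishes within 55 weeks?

0.941

te_A = (4 + 4·10 + 22)/6 = 66/6 = 11; σ²_A = ((22−4)/6)² = 9.000
te_B = (4 + 4·5 + 6)/6 = 30/6 = 5; σ²_B = ((6−4)/6)² = 0.111
te_C = (8 + 4·13 + 18)/6 = 78/6 = 13; σ²_C = ((18−8)/6)² = 2.778
te_D = (1 + 4·3 + 5)/6 = 18/6 = 3; σ²_D = ((5−1)/6)² = 0.444
te_E = (8 + 4·13 + 18)/6 = 78/6 = 13; σ²_E = ((18−8)/6)² = 2.778
te_F = (7 + 4·13 + 25)/6 = 84/6 = 14; σ²_F = ((25−7)/6)² = 9.000
te_G = (1 + 4·4 + 7)/6 = 24/6 = 4; σ²_G = ((7−1)/6)² = 1.000
te_H = (7 + 4·12 + 23)/6 = 78/6 = 13; σ²_H = ((23−7)/6)² = 7.111
te_I = (6 + 4·12 + 24)/6 = 78/6 = 13; σ²_I = ((24−6)/6)² = 9.000
te_J = (2 + 4·6 + 16)/6 = 42/6 = 7; σ²_J = ((16−2)/6)² = 5.444

Forward pass:
ES_A = 0; EF_A = 11
ES_B = 0; EF_B = 5
ES_C = 0; EF_C = 13
ES_D = 0; EF_D = 3
ES_E = 0; EF_E = 13
ES_F = max(EF_D=3, EF_E=13) = 13; EF_F = 13+14 = 27
ES_G = max(EF_B=5, EF_D=3) = 5; EF_G = 5+4 = 9
ES_H = max(EF_C=13, EF_D=3) = 13; EF_H = 13+13 = 26
ES_I = max(EF_F=27, EF_G=9) = 27; EF_I = 27+13 = 40
ES_J = max(EF_A=11, EF_C=13, EF_H=26, EF_I=40) = 40; EF_J = 40+7 = 47
Expected project duration μ = 47 weeks. Critical path: E → F → I → J.

Variance along critical path = 2.778 + 9.000 + 9.000 + 5.444 = 26.222; σ = √26.222 = 5.121 weeks.
Z = (55 − 47) / 5.121 = 1.562
P(T ≤ 55) = Φ(1.562) ≈ 0.941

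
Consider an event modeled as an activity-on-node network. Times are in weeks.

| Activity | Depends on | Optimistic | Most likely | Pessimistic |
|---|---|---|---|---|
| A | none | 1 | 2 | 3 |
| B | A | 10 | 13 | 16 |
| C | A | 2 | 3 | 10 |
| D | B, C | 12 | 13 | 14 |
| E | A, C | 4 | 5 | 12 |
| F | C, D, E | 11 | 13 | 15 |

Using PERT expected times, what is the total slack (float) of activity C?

te_A = (1 + 4·2 + 3)/6 = 12/6 = 2
te_B = (10 + 4·13 + 16)/6 = 78/6 = 13
te_C = (2 + 4·3 + 10)/6 = 24/6 = 4
te_D = (12 + 4·13 + 14)/6 = 78/6 = 13
te_E = (4 + 4·5 + 12)/6 = 36/6 = 6
te_F = (11 + 4·13 + 15)/6 = 78/6 = 13

Forward pass:
ES_A = 0; EF_A = 2
ES_B = 2; EF_B = 2+13 = 15
ES_C = 2; EF_C = 2+4 = 6
ES_D = max(EF_B=15, EF_C=6) = 15; EF_D = 15+13 = 28
ES_E = max(EF_A=2, EF_C=6) = 6; EF_E = 6+6 = 12
ES_F = max(EF_C=6, EF_D=28, EF_E=12) = 28; EF_F = 28+13 = 41
Expected project duration μ = 41 weeks. Critical path: A → B → D → F.

Backward pass:
LF_F = 41; LS_F = 41−13 = 28
LF_E = LS_F = 28; LS_E = 28−6 = 22
LF_D = LS_F = 28; LS_D = 28−13 = 15
LF_C = min(LS_D=15, LS_E=22, LS_F=28) = 15; LS_C = 15−4 = 11
LF_B = LS_D = 15; LS_B = 15−13 = 2
LF_A = min(LS_B=2, LS_C=11, LS_E=22) = 2; LS_A = 2−2 = 0
Slack_C = LS_C − ES_C = 11 − 2 = 9

9 weeks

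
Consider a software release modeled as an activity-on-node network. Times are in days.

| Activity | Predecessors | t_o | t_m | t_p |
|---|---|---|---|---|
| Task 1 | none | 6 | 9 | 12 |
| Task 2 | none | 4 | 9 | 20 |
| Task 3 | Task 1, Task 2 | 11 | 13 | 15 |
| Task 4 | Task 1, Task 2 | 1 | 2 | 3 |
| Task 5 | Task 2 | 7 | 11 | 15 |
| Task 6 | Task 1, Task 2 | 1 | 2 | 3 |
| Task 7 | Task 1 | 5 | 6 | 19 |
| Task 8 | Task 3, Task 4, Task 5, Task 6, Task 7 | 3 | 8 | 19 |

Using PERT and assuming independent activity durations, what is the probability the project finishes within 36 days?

0.852

te_Task 1 = (6 + 4·9 + 12)/6 = 54/6 = 9; σ²_Task 1 = ((12−6)/6)² = 1.000
te_Task 2 = (4 + 4·9 + 20)/6 = 60/6 = 10; σ²_Task 2 = ((20−4)/6)² = 7.111
te_Task 3 = (11 + 4·13 + 15)/6 = 78/6 = 13; σ²_Task 3 = ((15−11)/6)² = 0.444
te_Task 4 = (1 + 4·2 + 3)/6 = 12/6 = 2; σ²_Task 4 = ((3−1)/6)² = 0.111
te_Task 5 = (7 + 4·11 + 15)/6 = 66/6 = 11; σ²_Task 5 = ((15−7)/6)² = 1.778
te_Task 6 = (1 + 4·2 + 3)/6 = 12/6 = 2; σ²_Task 6 = ((3−1)/6)² = 0.111
te_Task 7 = (5 + 4·6 + 19)/6 = 48/6 = 8; σ²_Task 7 = ((19−5)/6)² = 5.444
te_Task 8 = (3 + 4·8 + 19)/6 = 54/6 = 9; σ²_Task 8 = ((19−3)/6)² = 7.111

Forward pass:
ES_Task 1 = 0; EF_Task 1 = 9
ES_Task 2 = 0; EF_Task 2 = 10
ES_Task 3 = max(EF_Task 1=9, EF_Task 2=10) = 10; EF_Task 3 = 10+13 = 23
ES_Task 4 = max(EF_Task 1=9, EF_Task 2=10) = 10; EF_Task 4 = 10+2 = 12
ES_Task 5 = 10; EF_Task 5 = 10+11 = 21
ES_Task 6 = max(EF_Task 1=9, EF_Task 2=10) = 10; EF_Task 6 = 10+2 = 12
ES_Task 7 = 9; EF_Task 7 = 9+8 = 17
ES_Task 8 = max(EF_Task 3=23, EF_Task 4=12, EF_Task 5=21, EF_Task 6=12, EF_Task 7=17) = 23; EF_Task 8 = 23+9 = 32
Expected project duration μ = 32 days. Critical path: Task 2 → Task 3 → Task 8.

Variance along critical path = 7.111 + 0.444 + 7.111 = 14.667; σ = √14.667 = 3.830 days.
Z = (36 − 32) / 3.830 = 1.044
P(T ≤ 36) = Φ(1.044) ≈ 0.852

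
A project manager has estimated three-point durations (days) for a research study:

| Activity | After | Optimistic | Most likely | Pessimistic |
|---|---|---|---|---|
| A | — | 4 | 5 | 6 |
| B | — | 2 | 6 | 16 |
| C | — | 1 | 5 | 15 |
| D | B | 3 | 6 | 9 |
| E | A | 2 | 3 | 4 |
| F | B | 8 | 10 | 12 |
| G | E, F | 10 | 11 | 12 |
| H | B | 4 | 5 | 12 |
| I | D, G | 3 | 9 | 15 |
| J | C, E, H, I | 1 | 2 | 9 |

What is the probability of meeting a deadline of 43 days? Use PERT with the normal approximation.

0.809

te_A = (4 + 4·5 + 6)/6 = 30/6 = 5; σ²_A = ((6−4)/6)² = 0.111
te_B = (2 + 4·6 + 16)/6 = 42/6 = 7; σ²_B = ((16−2)/6)² = 5.444
te_C = (1 + 4·5 + 15)/6 = 36/6 = 6; σ²_C = ((15−1)/6)² = 5.444
te_D = (3 + 4·6 + 9)/6 = 36/6 = 6; σ²_D = ((9−3)/6)² = 1.000
te_E = (2 + 4·3 + 4)/6 = 18/6 = 3; σ²_E = ((4−2)/6)² = 0.111
te_F = (8 + 4·10 + 12)/6 = 60/6 = 10; σ²_F = ((12−8)/6)² = 0.444
te_G = (10 + 4·11 + 12)/6 = 66/6 = 11; σ²_G = ((12−10)/6)² = 0.111
te_H = (4 + 4·5 + 12)/6 = 36/6 = 6; σ²_H = ((12−4)/6)² = 1.778
te_I = (3 + 4·9 + 15)/6 = 54/6 = 9; σ²_I = ((15−3)/6)² = 4.000
te_J = (1 + 4·2 + 9)/6 = 18/6 = 3; σ²_J = ((9−1)/6)² = 1.778

Forward pass:
ES_A = 0; EF_A = 5
ES_B = 0; EF_B = 7
ES_C = 0; EF_C = 6
ES_D = 7; EF_D = 7+6 = 13
ES_E = 5; EF_E = 5+3 = 8
ES_F = 7; EF_F = 7+10 = 17
ES_G = max(EF_E=8, EF_F=17) = 17; EF_G = 17+11 = 28
ES_H = 7; EF_H = 7+6 = 13
ES_I = max(EF_D=13, EF_G=28) = 28; EF_I = 28+9 = 37
ES_J = max(EF_C=6, EF_E=8, EF_H=13, EF_I=37) = 37; EF_J = 37+3 = 40
Expected project duration μ = 40 days. Critical path: B → F → G → I → J.

Variance along critical path = 5.444 + 0.444 + 0.111 + 4.000 + 1.778 = 11.778; σ = √11.778 = 3.432 days.
Z = (43 − 40) / 3.432 = 0.874
P(T ≤ 43) = Φ(0.874) ≈ 0.809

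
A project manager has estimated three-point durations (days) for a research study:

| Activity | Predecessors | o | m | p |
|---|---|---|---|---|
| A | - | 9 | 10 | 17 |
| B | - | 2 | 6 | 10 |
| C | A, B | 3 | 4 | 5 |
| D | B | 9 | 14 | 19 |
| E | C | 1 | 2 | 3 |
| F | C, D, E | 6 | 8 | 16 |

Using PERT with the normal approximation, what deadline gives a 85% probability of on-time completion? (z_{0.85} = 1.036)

31.8 days

te_A = (9 + 4·10 + 17)/6 = 66/6 = 11; σ²_A = ((17−9)/6)² = 1.778
te_B = (2 + 4·6 + 10)/6 = 36/6 = 6; σ²_B = ((10−2)/6)² = 1.778
te_C = (3 + 4·4 + 5)/6 = 24/6 = 4; σ²_C = ((5−3)/6)² = 0.111
te_D = (9 + 4·14 + 19)/6 = 84/6 = 14; σ²_D = ((19−9)/6)² = 2.778
te_E = (1 + 4·2 + 3)/6 = 12/6 = 2; σ²_E = ((3−1)/6)² = 0.111
te_F = (6 + 4·8 + 16)/6 = 54/6 = 9; σ²_F = ((16−6)/6)² = 2.778

Forward pass:
ES_A = 0; EF_A = 11
ES_B = 0; EF_B = 6
ES_C = max(EF_A=11, EF_B=6) = 11; EF_C = 11+4 = 15
ES_D = 6; EF_D = 6+14 = 20
ES_E = 15; EF_E = 15+2 = 17
ES_F = max(EF_C=15, EF_D=20, EF_E=17) = 20; EF_F = 20+9 = 29
Expected project duration μ = 29 days. Critical path: B → D → F.

Variance along critical path = 1.778 + 2.778 + 2.778 = 7.333; σ = 2.708 days.
D = μ + z·σ = 29 + 1.036·2.708 = 31.8 days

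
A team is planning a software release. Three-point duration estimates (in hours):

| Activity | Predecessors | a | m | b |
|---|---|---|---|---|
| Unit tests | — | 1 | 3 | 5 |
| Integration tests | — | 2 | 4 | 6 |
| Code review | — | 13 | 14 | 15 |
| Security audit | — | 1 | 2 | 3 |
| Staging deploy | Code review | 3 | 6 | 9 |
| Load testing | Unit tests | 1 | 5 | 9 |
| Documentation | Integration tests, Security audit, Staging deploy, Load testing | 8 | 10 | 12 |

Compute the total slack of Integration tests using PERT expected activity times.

te_Unit tests = (1 + 4·3 + 5)/6 = 18/6 = 3
te_Integration tests = (2 + 4·4 + 6)/6 = 24/6 = 4
te_Code review = (13 + 4·14 + 15)/6 = 84/6 = 14
te_Security audit = (1 + 4·2 + 3)/6 = 12/6 = 2
te_Staging deploy = (3 + 4·6 + 9)/6 = 36/6 = 6
te_Load testing = (1 + 4·5 + 9)/6 = 30/6 = 5
te_Documentation = (8 + 4·10 + 12)/6 = 60/6 = 10

Forward pass:
ES_Unit tests = 0; EF_Unit tests = 3
ES_Integration tests = 0; EF_Integration tests = 4
ES_Code review = 0; EF_Code review = 14
ES_Security audit = 0; EF_Security audit = 2
ES_Staging deploy = 14; EF_Staging deploy = 14+6 = 20
ES_Load testing = 3; EF_Load testing = 3+5 = 8
ES_Documentation = max(EF_Integration tests=4, EF_Security audit=2, EF_Staging deploy=20, EF_Load testing=8) = 20; EF_Documentation = 20+10 = 30
Expected project duration μ = 30 hours. Critical path: Code review → Staging deploy → Documentation.

Backward pass:
LF_Documentation = 30; LS_Documentation = 30−10 = 20
LF_Load testing = LS_Documentation = 20; LS_Load testing = 20−5 = 15
LF_Staging deploy = LS_Documentation = 20; LS_Staging deploy = 20−6 = 14
LF_Security audit = LS_Documentation = 20; LS_Security audit = 20−2 = 18
LF_Code review = LS_Staging deploy = 14; LS_Code review = 14−14 = 0
LF_Integration tests = LS_Documentation = 20; LS_Integration tests = 20−4 = 16
LF_Unit tests = LS_Load testing = 15; LS_Unit tests = 15−3 = 12
Slack_Integration tests = LS_Integration tests − ES_Integration tests = 16 − 0 = 16

16 hours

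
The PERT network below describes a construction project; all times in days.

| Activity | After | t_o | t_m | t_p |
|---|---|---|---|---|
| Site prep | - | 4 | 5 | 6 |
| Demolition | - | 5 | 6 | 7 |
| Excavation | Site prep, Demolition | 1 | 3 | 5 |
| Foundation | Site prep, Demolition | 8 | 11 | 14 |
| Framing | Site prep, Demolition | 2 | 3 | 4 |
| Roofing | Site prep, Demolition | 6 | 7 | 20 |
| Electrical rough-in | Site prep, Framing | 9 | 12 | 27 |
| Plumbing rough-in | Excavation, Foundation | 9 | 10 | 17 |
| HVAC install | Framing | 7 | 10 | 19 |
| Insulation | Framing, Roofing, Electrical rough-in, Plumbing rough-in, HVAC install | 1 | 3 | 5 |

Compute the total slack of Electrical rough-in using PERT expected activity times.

5 days

te_Site prep = (4 + 4·5 + 6)/6 = 30/6 = 5
te_Demolition = (5 + 4·6 + 7)/6 = 36/6 = 6
te_Excavation = (1 + 4·3 + 5)/6 = 18/6 = 3
te_Foundation = (8 + 4·11 + 14)/6 = 66/6 = 11
te_Framing = (2 + 4·3 + 4)/6 = 18/6 = 3
te_Roofing = (6 + 4·7 + 20)/6 = 54/6 = 9
te_Electrical rough-in = (9 + 4·12 + 27)/6 = 84/6 = 14
te_Plumbing rough-in = (9 + 4·10 + 17)/6 = 66/6 = 11
te_HVAC install = (7 + 4·10 + 19)/6 = 66/6 = 11
te_Insulation = (1 + 4·3 + 5)/6 = 18/6 = 3

Forward pass:
ES_Site prep = 0; EF_Site prep = 5
ES_Demolition = 0; EF_Demolition = 6
ES_Excavation = max(EF_Site prep=5, EF_Demolition=6) = 6; EF_Excavation = 6+3 = 9
ES_Foundation = max(EF_Site prep=5, EF_Demolition=6) = 6; EF_Foundation = 6+11 = 17
ES_Framing = max(EF_Site prep=5, EF_Demolition=6) = 6; EF_Framing = 6+3 = 9
ES_Roofing = max(EF_Site prep=5, EF_Demolition=6) = 6; EF_Roofing = 6+9 = 15
ES_Electrical rough-in = max(EF_Site prep=5, EF_Framing=9) = 9; EF_Electrical rough-in = 9+14 = 23
ES_Plumbing rough-in = max(EF_Excavation=9, EF_Foundation=17) = 17; EF_Plumbing rough-in = 17+11 = 28
ES_HVAC install = 9; EF_HVAC install = 9+11 = 20
ES_Insulation = max(EF_Framing=9, EF_Roofing=15, EF_Electrical rough-in=23, EF_Plumbing rough-in=28, EF_HVAC install=20) = 28; EF_Insulation = 28+3 = 31
Expected project duration μ = 31 days. Critical path: Demolition → Foundation → Plumbing rough-in → Insulation.

Backward pass:
LF_Insulation = 31; LS_Insulation = 31−3 = 28
LF_HVAC install = LS_Insulation = 28; LS_HVAC install = 28−11 = 17
LF_Plumbing rough-in = LS_Insulation = 28; LS_Plumbing rough-in = 28−11 = 17
LF_Electrical rough-in = LS_Insulation = 28; LS_Electrical rough-in = 28−14 = 14
LF_Roofing = LS_Insulation = 28; LS_Roofing = 28−9 = 19
LF_Framing = min(LS_Electrical rough-in=14, LS_HVAC install=17, LS_Insulation=28) = 14; LS_Framing = 14−3 = 11
LF_Foundation = LS_Plumbing rough-in = 17; LS_Foundation = 17−11 = 6
LF_Excavation = LS_Plumbing rough-in = 17; LS_Excavation = 17−3 = 14
LF_Demolition = min(LS_Excavation=14, LS_Foundation=6, LS_Framing=11, LS_Roofing=19) = 6; LS_Demolition = 6−6 = 0
LF_Site prep = min(LS_Excavation=14, LS_Foundation=6, LS_Framing=11, LS_Roofing=19, LS_Electrical rough-in=14) = 6; LS_Site prep = 6−5 = 1
Slack_Electrical rough-in = LS_Electrical rough-in − ES_Electrical rough-in = 14 − 9 = 5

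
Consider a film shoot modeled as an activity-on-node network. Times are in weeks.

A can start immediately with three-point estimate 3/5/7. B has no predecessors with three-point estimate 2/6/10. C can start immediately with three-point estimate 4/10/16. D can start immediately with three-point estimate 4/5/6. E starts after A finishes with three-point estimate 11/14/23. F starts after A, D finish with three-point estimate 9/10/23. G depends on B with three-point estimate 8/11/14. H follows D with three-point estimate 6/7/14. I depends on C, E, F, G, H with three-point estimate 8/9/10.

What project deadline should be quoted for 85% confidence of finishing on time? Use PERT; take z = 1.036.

te_A = (3 + 4·5 + 7)/6 = 30/6 = 5; σ²_A = ((7−3)/6)² = 0.444
te_B = (2 + 4·6 + 10)/6 = 36/6 = 6; σ²_B = ((10−2)/6)² = 1.778
te_C = (4 + 4·10 + 16)/6 = 60/6 = 10; σ²_C = ((16−4)/6)² = 4.000
te_D = (4 + 4·5 + 6)/6 = 30/6 = 5; σ²_D = ((6−4)/6)² = 0.111
te_E = (11 + 4·14 + 23)/6 = 90/6 = 15; σ²_E = ((23−11)/6)² = 4.000
te_F = (9 + 4·10 + 23)/6 = 72/6 = 12; σ²_F = ((23−9)/6)² = 5.444
te_G = (8 + 4·11 + 14)/6 = 66/6 = 11; σ²_G = ((14−8)/6)² = 1.000
te_H = (6 + 4·7 + 14)/6 = 48/6 = 8; σ²_H = ((14−6)/6)² = 1.778
te_I = (8 + 4·9 + 10)/6 = 54/6 = 9; σ²_I = ((10−8)/6)² = 0.111

Forward pass:
ES_A = 0; EF_A = 5
ES_B = 0; EF_B = 6
ES_C = 0; EF_C = 10
ES_D = 0; EF_D = 5
ES_E = 5; EF_E = 5+15 = 20
ES_F = max(EF_A=5, EF_D=5) = 5; EF_F = 5+12 = 17
ES_G = 6; EF_G = 6+11 = 17
ES_H = 5; EF_H = 5+8 = 13
ES_I = max(EF_C=10, EF_E=20, EF_F=17, EF_G=17, EF_H=13) = 20; EF_I = 20+9 = 29
Expected project duration μ = 29 weeks. Critical path: A → E → I.

Variance along critical path = 0.444 + 4.000 + 0.111 = 4.556; σ = 2.134 weeks.
D = μ + z·σ = 29 + 1.036·2.134 = 31.2 weeks

31.2 weeks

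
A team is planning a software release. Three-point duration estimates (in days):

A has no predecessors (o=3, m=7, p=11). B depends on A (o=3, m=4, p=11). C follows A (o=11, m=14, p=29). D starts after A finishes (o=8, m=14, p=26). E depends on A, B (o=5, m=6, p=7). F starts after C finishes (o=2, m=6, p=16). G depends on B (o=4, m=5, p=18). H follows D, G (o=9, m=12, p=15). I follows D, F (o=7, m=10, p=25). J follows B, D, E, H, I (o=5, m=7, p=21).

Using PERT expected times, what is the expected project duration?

te_A = (3 + 4·7 + 11)/6 = 42/6 = 7
te_B = (3 + 4·4 + 11)/6 = 30/6 = 5
te_C = (11 + 4·14 + 29)/6 = 96/6 = 16
te_D = (8 + 4·14 + 26)/6 = 90/6 = 15
te_E = (5 + 4·6 + 7)/6 = 36/6 = 6
te_F = (2 + 4·6 + 16)/6 = 42/6 = 7
te_G = (4 + 4·5 + 18)/6 = 42/6 = 7
te_H = (9 + 4·12 + 15)/6 = 72/6 = 12
te_I = (7 + 4·10 + 25)/6 = 72/6 = 12
te_J = (5 + 4·7 + 21)/6 = 54/6 = 9

Forward pass:
ES_A = 0; EF_A = 7
ES_B = 7; EF_B = 7+5 = 12
ES_C = 7; EF_C = 7+16 = 23
ES_D = 7; EF_D = 7+15 = 22
ES_E = max(EF_A=7, EF_B=12) = 12; EF_E = 12+6 = 18
ES_F = 23; EF_F = 23+7 = 30
ES_G = 12; EF_G = 12+7 = 19
ES_H = max(EF_D=22, EF_G=19) = 22; EF_H = 22+12 = 34
ES_I = max(EF_D=22, EF_F=30) = 30; EF_I = 30+12 = 42
ES_J = max(EF_B=12, EF_D=22, EF_E=18, EF_H=34, EF_I=42) = 42; EF_J = 42+9 = 51
Expected project duration μ = 51 days. Critical path: A → C → F → I → J.

51 days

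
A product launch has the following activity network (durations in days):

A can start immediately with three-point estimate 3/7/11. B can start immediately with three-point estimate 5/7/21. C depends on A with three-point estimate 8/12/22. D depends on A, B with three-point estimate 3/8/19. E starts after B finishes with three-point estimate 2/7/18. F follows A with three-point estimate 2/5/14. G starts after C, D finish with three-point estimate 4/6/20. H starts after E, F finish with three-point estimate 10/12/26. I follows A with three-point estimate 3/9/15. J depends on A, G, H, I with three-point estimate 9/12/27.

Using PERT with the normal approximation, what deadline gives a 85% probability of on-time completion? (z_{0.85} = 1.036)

50.7 days

te_A = (3 + 4·7 + 11)/6 = 42/6 = 7; σ²_A = ((11−3)/6)² = 1.778
te_B = (5 + 4·7 + 21)/6 = 54/6 = 9; σ²_B = ((21−5)/6)² = 7.111
te_C = (8 + 4·12 + 22)/6 = 78/6 = 13; σ²_C = ((22−8)/6)² = 5.444
te_D = (3 + 4·8 + 19)/6 = 54/6 = 9; σ²_D = ((19−3)/6)² = 7.111
te_E = (2 + 4·7 + 18)/6 = 48/6 = 8; σ²_E = ((18−2)/6)² = 7.111
te_F = (2 + 4·5 + 14)/6 = 36/6 = 6; σ²_F = ((14−2)/6)² = 4.000
te_G = (4 + 4·6 + 20)/6 = 48/6 = 8; σ²_G = ((20−4)/6)² = 7.111
te_H = (10 + 4·12 + 26)/6 = 84/6 = 14; σ²_H = ((26−10)/6)² = 7.111
te_I = (3 + 4·9 + 15)/6 = 54/6 = 9; σ²_I = ((15−3)/6)² = 4.000
te_J = (9 + 4·12 + 27)/6 = 84/6 = 14; σ²_J = ((27−9)/6)² = 9.000

Forward pass:
ES_A = 0; EF_A = 7
ES_B = 0; EF_B = 9
ES_C = 7; EF_C = 7+13 = 20
ES_D = max(EF_A=7, EF_B=9) = 9; EF_D = 9+9 = 18
ES_E = 9; EF_E = 9+8 = 17
ES_F = 7; EF_F = 7+6 = 13
ES_G = max(EF_C=20, EF_D=18) = 20; EF_G = 20+8 = 28
ES_H = max(EF_E=17, EF_F=13) = 17; EF_H = 17+14 = 31
ES_I = 7; EF_I = 7+9 = 16
ES_J = max(EF_A=7, EF_G=28, EF_H=31, EF_I=16) = 31; EF_J = 31+14 = 45
Expected project duration μ = 45 days. Critical path: B → E → H → J.

Variance along critical path = 7.111 + 7.111 + 7.111 + 9.000 = 30.333; σ = 5.508 days.
D = μ + z·σ = 45 + 1.036·5.508 = 50.7 days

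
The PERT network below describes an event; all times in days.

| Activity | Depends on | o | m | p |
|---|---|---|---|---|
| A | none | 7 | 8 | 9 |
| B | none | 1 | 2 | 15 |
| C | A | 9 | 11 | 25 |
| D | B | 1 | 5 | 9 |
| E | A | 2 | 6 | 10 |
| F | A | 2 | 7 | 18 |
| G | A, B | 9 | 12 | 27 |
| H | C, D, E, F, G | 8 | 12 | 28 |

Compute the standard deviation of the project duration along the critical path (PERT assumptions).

te_A = (7 + 4·8 + 9)/6 = 48/6 = 8; σ²_A = ((9−7)/6)² = 0.111
te_B = (1 + 4·2 + 15)/6 = 24/6 = 4; σ²_B = ((15−1)/6)² = 5.444
te_C = (9 + 4·11 + 25)/6 = 78/6 = 13; σ²_C = ((25−9)/6)² = 7.111
te_D = (1 + 4·5 + 9)/6 = 30/6 = 5; σ²_D = ((9−1)/6)² = 1.778
te_E = (2 + 4·6 + 10)/6 = 36/6 = 6; σ²_E = ((10−2)/6)² = 1.778
te_F = (2 + 4·7 + 18)/6 = 48/6 = 8; σ²_F = ((18−2)/6)² = 7.111
te_G = (9 + 4·12 + 27)/6 = 84/6 = 14; σ²_G = ((27−9)/6)² = 9.000
te_H = (8 + 4·12 + 28)/6 = 84/6 = 14; σ²_H = ((28−8)/6)² = 11.111

Forward pass:
ES_A = 0; EF_A = 8
ES_B = 0; EF_B = 4
ES_C = 8; EF_C = 8+13 = 21
ES_D = 4; EF_D = 4+5 = 9
ES_E = 8; EF_E = 8+6 = 14
ES_F = 8; EF_F = 8+8 = 16
ES_G = max(EF_A=8, EF_B=4) = 8; EF_G = 8+14 = 22
ES_H = max(EF_C=21, EF_D=9, EF_E=14, EF_F=16, EF_G=22) = 22; EF_H = 22+14 = 36
Expected project duration μ = 36 days. Critical path: A → G → H.

Variance along critical path = 0.111 + 9.000 + 11.111 = 20.222
σ = √20.222 = 4.497 days

4.50 days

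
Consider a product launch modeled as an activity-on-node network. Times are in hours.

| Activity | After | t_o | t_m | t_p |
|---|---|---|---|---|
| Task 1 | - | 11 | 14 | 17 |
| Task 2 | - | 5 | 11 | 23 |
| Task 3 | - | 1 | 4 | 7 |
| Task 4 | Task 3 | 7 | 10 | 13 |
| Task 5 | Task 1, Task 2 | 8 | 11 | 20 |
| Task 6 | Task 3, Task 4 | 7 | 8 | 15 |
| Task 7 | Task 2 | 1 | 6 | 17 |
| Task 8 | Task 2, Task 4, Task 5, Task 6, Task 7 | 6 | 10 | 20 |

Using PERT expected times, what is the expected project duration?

37 hours

te_Task 1 = (11 + 4·14 + 17)/6 = 84/6 = 14
te_Task 2 = (5 + 4·11 + 23)/6 = 72/6 = 12
te_Task 3 = (1 + 4·4 + 7)/6 = 24/6 = 4
te_Task 4 = (7 + 4·10 + 13)/6 = 60/6 = 10
te_Task 5 = (8 + 4·11 + 20)/6 = 72/6 = 12
te_Task 6 = (7 + 4·8 + 15)/6 = 54/6 = 9
te_Task 7 = (1 + 4·6 + 17)/6 = 42/6 = 7
te_Task 8 = (6 + 4·10 + 20)/6 = 66/6 = 11

Forward pass:
ES_Task 1 = 0; EF_Task 1 = 14
ES_Task 2 = 0; EF_Task 2 = 12
ES_Task 3 = 0; EF_Task 3 = 4
ES_Task 4 = 4; EF_Task 4 = 4+10 = 14
ES_Task 5 = max(EF_Task 1=14, EF_Task 2=12) = 14; EF_Task 5 = 14+12 = 26
ES_Task 6 = max(EF_Task 3=4, EF_Task 4=14) = 14; EF_Task 6 = 14+9 = 23
ES_Task 7 = 12; EF_Task 7 = 12+7 = 19
ES_Task 8 = max(EF_Task 2=12, EF_Task 4=14, EF_Task 5=26, EF_Task 6=23, EF_Task 7=19) = 26; EF_Task 8 = 26+11 = 37
Expected project duration μ = 37 hours. Critical path: Task 1 → Task 5 → Task 8.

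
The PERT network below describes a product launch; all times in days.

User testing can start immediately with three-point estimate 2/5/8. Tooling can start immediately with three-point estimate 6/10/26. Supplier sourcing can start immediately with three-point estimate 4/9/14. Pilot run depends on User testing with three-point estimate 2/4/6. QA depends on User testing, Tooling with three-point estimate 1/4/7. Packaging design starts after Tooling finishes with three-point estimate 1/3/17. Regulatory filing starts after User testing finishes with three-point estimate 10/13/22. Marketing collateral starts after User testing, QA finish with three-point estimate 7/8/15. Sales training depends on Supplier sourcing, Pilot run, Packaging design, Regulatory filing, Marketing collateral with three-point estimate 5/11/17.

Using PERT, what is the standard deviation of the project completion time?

4.23 days

te_User testing = (2 + 4·5 + 8)/6 = 30/6 = 5; σ²_User testing = ((8−2)/6)² = 1.000
te_Tooling = (6 + 4·10 + 26)/6 = 72/6 = 12; σ²_Tooling = ((26−6)/6)² = 11.111
te_Supplier sourcing = (4 + 4·9 + 14)/6 = 54/6 = 9; σ²_Supplier sourcing = ((14−4)/6)² = 2.778
te_Pilot run = (2 + 4·4 + 6)/6 = 24/6 = 4; σ²_Pilot run = ((6−2)/6)² = 0.444
te_QA = (1 + 4·4 + 7)/6 = 24/6 = 4; σ²_QA = ((7−1)/6)² = 1.000
te_Packaging design = (1 + 4·3 + 17)/6 = 30/6 = 5; σ²_Packaging design = ((17−1)/6)² = 7.111
te_Regulatory filing = (10 + 4·13 + 22)/6 = 84/6 = 14; σ²_Regulatory filing = ((22−10)/6)² = 4.000
te_Marketing collateral = (7 + 4·8 + 15)/6 = 54/6 = 9; σ²_Marketing collateral = ((15−7)/6)² = 1.778
te_Sales training = (5 + 4·11 + 17)/6 = 66/6 = 11; σ²_Sales training = ((17−5)/6)² = 4.000

Forward pass:
ES_User testing = 0; EF_User testing = 5
ES_Tooling = 0; EF_Tooling = 12
ES_Supplier sourcing = 0; EF_Supplier sourcing = 9
ES_Pilot run = 5; EF_Pilot run = 5+4 = 9
ES_QA = max(EF_User testing=5, EF_Tooling=12) = 12; EF_QA = 12+4 = 16
ES_Packaging design = 12; EF_Packaging design = 12+5 = 17
ES_Regulatory filing = 5; EF_Regulatory filing = 5+14 = 19
ES_Marketing collateral = max(EF_User testing=5, EF_QA=16) = 16; EF_Marketing collateral = 16+9 = 25
ES_Sales training = max(EF_Supplier sourcing=9, EF_Pilot run=9, EF_Packaging design=17, EF_Regulatory filing=19, EF_Marketing collateral=25) = 25; EF_Sales training = 25+11 = 36
Expected project duration μ = 36 days. Critical path: Tooling → QA → Marketing collateral → Sales training.

Variance along critical path = 11.111 + 1.000 + 1.778 + 4.000 = 17.889
σ = √17.889 = 4.230 days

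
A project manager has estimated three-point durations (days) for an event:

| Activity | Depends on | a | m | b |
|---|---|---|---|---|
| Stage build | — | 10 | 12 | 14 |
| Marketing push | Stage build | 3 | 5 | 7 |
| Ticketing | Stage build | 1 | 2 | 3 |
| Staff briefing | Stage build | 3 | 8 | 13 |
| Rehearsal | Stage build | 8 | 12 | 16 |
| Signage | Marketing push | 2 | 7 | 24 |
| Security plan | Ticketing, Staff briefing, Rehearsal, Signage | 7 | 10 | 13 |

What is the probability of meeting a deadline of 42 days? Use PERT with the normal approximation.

te_Stage build = (10 + 4·12 + 14)/6 = 72/6 = 12; σ²_Stage build = ((14−10)/6)² = 0.444
te_Marketing push = (3 + 4·5 + 7)/6 = 30/6 = 5; σ²_Marketing push = ((7−3)/6)² = 0.444
te_Ticketing = (1 + 4·2 + 3)/6 = 12/6 = 2; σ²_Ticketing = ((3−1)/6)² = 0.111
te_Staff briefing = (3 + 4·8 + 13)/6 = 48/6 = 8; σ²_Staff briefing = ((13−3)/6)² = 2.778
te_Rehearsal = (8 + 4·12 + 16)/6 = 72/6 = 12; σ²_Rehearsal = ((16−8)/6)² = 1.778
te_Signage = (2 + 4·7 + 24)/6 = 54/6 = 9; σ²_Signage = ((24−2)/6)² = 13.444
te_Security plan = (7 + 4·10 + 13)/6 = 60/6 = 10; σ²_Security plan = ((13−7)/6)² = 1.000

Forward pass:
ES_Stage build = 0; EF_Stage build = 12
ES_Marketing push = 12; EF_Marketing push = 12+5 = 17
ES_Ticketing = 12; EF_Ticketing = 12+2 = 14
ES_Staff briefing = 12; EF_Staff briefing = 12+8 = 20
ES_Rehearsal = 12; EF_Rehearsal = 12+12 = 24
ES_Signage = 17; EF_Signage = 17+9 = 26
ES_Security plan = max(EF_Ticketing=14, EF_Staff briefing=20, EF_Rehearsal=24, EF_Signage=26) = 26; EF_Security plan = 26+10 = 36
Expected project duration μ = 36 days. Critical path: Stage build → Marketing push → Signage → Security plan.

Variance along critical path = 0.444 + 0.444 + 13.444 + 1.000 = 15.333; σ = √15.333 = 3.916 days.
Z = (42 − 36) / 3.916 = 1.532
P(T ≤ 42) = Φ(1.532) ≈ 0.937

0.937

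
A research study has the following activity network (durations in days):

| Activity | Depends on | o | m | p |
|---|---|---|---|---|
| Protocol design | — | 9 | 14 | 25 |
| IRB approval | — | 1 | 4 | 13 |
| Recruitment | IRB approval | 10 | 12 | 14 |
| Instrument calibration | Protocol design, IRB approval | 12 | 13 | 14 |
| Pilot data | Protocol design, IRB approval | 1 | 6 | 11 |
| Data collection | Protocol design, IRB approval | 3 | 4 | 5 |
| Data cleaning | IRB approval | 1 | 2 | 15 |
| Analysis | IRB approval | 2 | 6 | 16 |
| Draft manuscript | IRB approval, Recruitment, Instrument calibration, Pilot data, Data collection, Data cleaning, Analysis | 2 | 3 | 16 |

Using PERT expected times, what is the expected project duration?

te_Protocol design = (9 + 4·14 + 25)/6 = 90/6 = 15
te_IRB approval = (1 + 4·4 + 13)/6 = 30/6 = 5
te_Recruitment = (10 + 4·12 + 14)/6 = 72/6 = 12
te_Instrument calibration = (12 + 4·13 + 14)/6 = 78/6 = 13
te_Pilot data = (1 + 4·6 + 11)/6 = 36/6 = 6
te_Data collection = (3 + 4·4 + 5)/6 = 24/6 = 4
te_Data cleaning = (1 + 4·2 + 15)/6 = 24/6 = 4
te_Analysis = (2 + 4·6 + 16)/6 = 42/6 = 7
te_Draft manuscript = (2 + 4·3 + 16)/6 = 30/6 = 5

Forward pass:
ES_Protocol design = 0; EF_Protocol design = 15
ES_IRB approval = 0; EF_IRB approval = 5
ES_Recruitment = 5; EF_Recruitment = 5+12 = 17
ES_Instrument calibration = max(EF_Protocol design=15, EF_IRB approval=5) = 15; EF_Instrument calibration = 15+13 = 28
ES_Pilot data = max(EF_Protocol design=15, EF_IRB approval=5) = 15; EF_Pilot data = 15+6 = 21
ES_Data collection = max(EF_Protocol design=15, EF_IRB approval=5) = 15; EF_Data collection = 15+4 = 19
ES_Data cleaning = 5; EF_Data cleaning = 5+4 = 9
ES_Analysis = 5; EF_Analysis = 5+7 = 12
ES_Draft manuscript = max(EF_IRB approval=5, EF_Recruitment=17, EF_Instrument calibration=28, EF_Pilot data=21, EF_Data collection=19, EF_Data cleaning=9, EF_Analysis=12) = 28; EF_Draft manuscript = 28+5 = 33
Expected project duration μ = 33 days. Critical path: Protocol design → Instrument calibration → Draft manuscript.

33 days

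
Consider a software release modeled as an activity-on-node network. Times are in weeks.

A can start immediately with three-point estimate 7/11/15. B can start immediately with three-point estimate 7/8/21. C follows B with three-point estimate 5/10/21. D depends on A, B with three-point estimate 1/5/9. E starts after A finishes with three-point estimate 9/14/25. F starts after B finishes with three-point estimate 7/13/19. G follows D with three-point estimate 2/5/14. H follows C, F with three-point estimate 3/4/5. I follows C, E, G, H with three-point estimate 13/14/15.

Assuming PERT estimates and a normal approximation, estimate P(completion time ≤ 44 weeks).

0.833

te_A = (7 + 4·11 + 15)/6 = 66/6 = 11; σ²_A = ((15−7)/6)² = 1.778
te_B = (7 + 4·8 + 21)/6 = 60/6 = 10; σ²_B = ((21−7)/6)² = 5.444
te_C = (5 + 4·10 + 21)/6 = 66/6 = 11; σ²_C = ((21−5)/6)² = 7.111
te_D = (1 + 4·5 + 9)/6 = 30/6 = 5; σ²_D = ((9−1)/6)² = 1.778
te_E = (9 + 4·14 + 25)/6 = 90/6 = 15; σ²_E = ((25−9)/6)² = 7.111
te_F = (7 + 4·13 + 19)/6 = 78/6 = 13; σ²_F = ((19−7)/6)² = 4.000
te_G = (2 + 4·5 + 14)/6 = 36/6 = 6; σ²_G = ((14−2)/6)² = 4.000
te_H = (3 + 4·4 + 5)/6 = 24/6 = 4; σ²_H = ((5−3)/6)² = 0.111
te_I = (13 + 4·14 + 15)/6 = 84/6 = 14; σ²_I = ((15−13)/6)² = 0.111

Forward pass:
ES_A = 0; EF_A = 11
ES_B = 0; EF_B = 10
ES_C = 10; EF_C = 10+11 = 21
ES_D = max(EF_A=11, EF_B=10) = 11; EF_D = 11+5 = 16
ES_E = 11; EF_E = 11+15 = 26
ES_F = 10; EF_F = 10+13 = 23
ES_G = 16; EF_G = 16+6 = 22
ES_H = max(EF_C=21, EF_F=23) = 23; EF_H = 23+4 = 27
ES_I = max(EF_C=21, EF_E=26, EF_G=22, EF_H=27) = 27; EF_I = 27+14 = 41
Expected project duration μ = 41 weeks. Critical path: B → F → H → I.

Variance along critical path = 5.444 + 4.000 + 0.111 + 0.111 = 9.667; σ = √9.667 = 3.109 weeks.
Z = (44 − 41) / 3.109 = 0.965
P(T ≤ 44) = Φ(0.965) ≈ 0.833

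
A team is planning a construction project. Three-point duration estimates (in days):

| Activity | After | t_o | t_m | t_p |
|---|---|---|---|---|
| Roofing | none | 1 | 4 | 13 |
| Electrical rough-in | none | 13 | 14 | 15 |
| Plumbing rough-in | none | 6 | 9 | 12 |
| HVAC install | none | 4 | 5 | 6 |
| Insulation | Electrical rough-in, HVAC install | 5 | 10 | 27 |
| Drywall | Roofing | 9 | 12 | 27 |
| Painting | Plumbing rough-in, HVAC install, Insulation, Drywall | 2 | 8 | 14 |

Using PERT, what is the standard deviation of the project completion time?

4.19 days

te_Roofing = (1 + 4·4 + 13)/6 = 30/6 = 5; σ²_Roofing = ((13−1)/6)² = 4.000
te_Electrical rough-in = (13 + 4·14 + 15)/6 = 84/6 = 14; σ²_Electrical rough-in = ((15−13)/6)² = 0.111
te_Plumbing rough-in = (6 + 4·9 + 12)/6 = 54/6 = 9; σ²_Plumbing rough-in = ((12−6)/6)² = 1.000
te_HVAC install = (4 + 4·5 + 6)/6 = 30/6 = 5; σ²_HVAC install = ((6−4)/6)² = 0.111
te_Insulation = (5 + 4·10 + 27)/6 = 72/6 = 12; σ²_Insulation = ((27−5)/6)² = 13.444
te_Drywall = (9 + 4·12 + 27)/6 = 84/6 = 14; σ²_Drywall = ((27−9)/6)² = 9.000
te_Painting = (2 + 4·8 + 14)/6 = 48/6 = 8; σ²_Painting = ((14−2)/6)² = 4.000

Forward pass:
ES_Roofing = 0; EF_Roofing = 5
ES_Electrical rough-in = 0; EF_Electrical rough-in = 14
ES_Plumbing rough-in = 0; EF_Plumbing rough-in = 9
ES_HVAC install = 0; EF_HVAC install = 5
ES_Insulation = max(EF_Electrical rough-in=14, EF_HVAC install=5) = 14; EF_Insulation = 14+12 = 26
ES_Drywall = 5; EF_Drywall = 5+14 = 19
ES_Painting = max(EF_Plumbing rough-in=9, EF_HVAC install=5, EF_Insulation=26, EF_Drywall=19) = 26; EF_Painting = 26+8 = 34
Expected project duration μ = 34 days. Critical path: Electrical rough-in → Insulation → Painting.

Variance along critical path = 0.111 + 13.444 + 4.000 = 17.556
σ = √17.556 = 4.190 days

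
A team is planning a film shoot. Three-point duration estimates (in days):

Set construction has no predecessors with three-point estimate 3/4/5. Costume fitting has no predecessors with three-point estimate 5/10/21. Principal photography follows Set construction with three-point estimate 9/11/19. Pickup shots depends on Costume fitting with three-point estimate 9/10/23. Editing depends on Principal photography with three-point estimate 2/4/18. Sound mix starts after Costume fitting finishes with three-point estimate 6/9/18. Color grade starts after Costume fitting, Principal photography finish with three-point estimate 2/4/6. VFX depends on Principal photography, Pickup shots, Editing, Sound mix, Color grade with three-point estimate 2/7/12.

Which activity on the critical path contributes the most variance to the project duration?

Costume fitting

te_Set construction = (3 + 4·4 + 5)/6 = 24/6 = 4; σ²_Set construction = ((5−3)/6)² = 0.111
te_Costume fitting = (5 + 4·10 + 21)/6 = 66/6 = 11; σ²_Costume fitting = ((21−5)/6)² = 7.111
te_Principal photography = (9 + 4·11 + 19)/6 = 72/6 = 12; σ²_Principal photography = ((19−9)/6)² = 2.778
te_Pickup shots = (9 + 4·10 + 23)/6 = 72/6 = 12; σ²_Pickup shots = ((23−9)/6)² = 5.444
te_Editing = (2 + 4·4 + 18)/6 = 36/6 = 6; σ²_Editing = ((18−2)/6)² = 7.111
te_Sound mix = (6 + 4·9 + 18)/6 = 60/6 = 10; σ²_Sound mix = ((18−6)/6)² = 4.000
te_Color grade = (2 + 4·4 + 6)/6 = 24/6 = 4; σ²_Color grade = ((6−2)/6)² = 0.444
te_VFX = (2 + 4·7 + 12)/6 = 42/6 = 7; σ²_VFX = ((12−2)/6)² = 2.778

Forward pass:
ES_Set construction = 0; EF_Set construction = 4
ES_Costume fitting = 0; EF_Costume fitting = 11
ES_Principal photography = 4; EF_Principal photography = 4+12 = 16
ES_Pickup shots = 11; EF_Pickup shots = 11+12 = 23
ES_Editing = 16; EF_Editing = 16+6 = 22
ES_Sound mix = 11; EF_Sound mix = 11+10 = 21
ES_Color grade = max(EF_Costume fitting=11, EF_Principal photography=16) = 16; EF_Color grade = 16+4 = 20
ES_VFX = max(EF_Principal photography=16, EF_Pickup shots=23, EF_Editing=22, EF_Sound mix=21, EF_Color grade=20) = 23; EF_VFX = 23+7 = 30
Expected project duration μ = 30 days. Critical path: Costume fitting → Pickup shots → VFX.

Variances on critical path: σ²_Costume fitting=7.111, σ²_Pickup shots=5.444, σ²_VFX=2.778.
Largest is σ²_Costume fitting = 7.111.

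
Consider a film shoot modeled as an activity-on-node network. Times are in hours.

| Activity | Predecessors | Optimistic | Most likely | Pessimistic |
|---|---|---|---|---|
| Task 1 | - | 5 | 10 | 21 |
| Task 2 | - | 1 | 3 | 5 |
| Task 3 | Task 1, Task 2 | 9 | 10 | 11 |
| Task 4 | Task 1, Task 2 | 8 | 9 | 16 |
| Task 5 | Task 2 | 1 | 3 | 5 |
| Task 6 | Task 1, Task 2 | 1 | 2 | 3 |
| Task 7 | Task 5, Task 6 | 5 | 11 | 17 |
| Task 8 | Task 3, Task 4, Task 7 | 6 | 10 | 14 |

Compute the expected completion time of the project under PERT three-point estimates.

34 hours

te_Task 1 = (5 + 4·10 + 21)/6 = 66/6 = 11
te_Task 2 = (1 + 4·3 + 5)/6 = 18/6 = 3
te_Task 3 = (9 + 4·10 + 11)/6 = 60/6 = 10
te_Task 4 = (8 + 4·9 + 16)/6 = 60/6 = 10
te_Task 5 = (1 + 4·3 + 5)/6 = 18/6 = 3
te_Task 6 = (1 + 4·2 + 3)/6 = 12/6 = 2
te_Task 7 = (5 + 4·11 + 17)/6 = 66/6 = 11
te_Task 8 = (6 + 4·10 + 14)/6 = 60/6 = 10

Forward pass:
ES_Task 1 = 0; EF_Task 1 = 11
ES_Task 2 = 0; EF_Task 2 = 3
ES_Task 3 = max(EF_Task 1=11, EF_Task 2=3) = 11; EF_Task 3 = 11+10 = 21
ES_Task 4 = max(EF_Task 1=11, EF_Task 2=3) = 11; EF_Task 4 = 11+10 = 21
ES_Task 5 = 3; EF_Task 5 = 3+3 = 6
ES_Task 6 = max(EF_Task 1=11, EF_Task 2=3) = 11; EF_Task 6 = 11+2 = 13
ES_Task 7 = max(EF_Task 5=6, EF_Task 6=13) = 13; EF_Task 7 = 13+11 = 24
ES_Task 8 = max(EF_Task 3=21, EF_Task 4=21, EF_Task 7=24) = 24; EF_Task 8 = 24+10 = 34
Expected project duration μ = 34 hours. Critical path: Task 1 → Task 6 → Task 7 → Task 8.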